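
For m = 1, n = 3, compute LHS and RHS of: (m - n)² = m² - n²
LHS = (1 - 3)² = 4
RHS = 1² - 3² = -8

LHS ≠ RHS, so the equation does not hold here.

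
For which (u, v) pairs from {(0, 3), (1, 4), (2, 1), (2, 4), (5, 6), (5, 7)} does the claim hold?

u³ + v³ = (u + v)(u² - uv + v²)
Testing each pair:
(0, 3): LHS = 27, RHS = 27 → holds
(1, 4): LHS = 65, RHS = 65 → holds
(2, 1): LHS = 9, RHS = 9 → holds
(2, 4): LHS = 72, RHS = 72 → holds
(5, 6): LHS = 341, RHS = 341 → holds
(5, 7): LHS = 468, RHS = 468 → holds

Every pair satisfies the claim.

Answer: All pairs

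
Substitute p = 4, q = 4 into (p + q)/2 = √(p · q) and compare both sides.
LHS = (4 + 4)/2 = 4
RHS = √(4 · 4) = 4

LHS = RHS: the two sides agree.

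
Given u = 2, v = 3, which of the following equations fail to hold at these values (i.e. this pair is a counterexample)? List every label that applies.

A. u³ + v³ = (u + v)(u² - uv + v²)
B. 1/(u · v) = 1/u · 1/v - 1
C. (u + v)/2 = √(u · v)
B, C

Evaluating each claim at the given values:
A. LHS = 35, RHS = 35 → holds here (LHS = RHS)
B. LHS = 1/6, RHS = -5/6 → fails here (LHS ≠ RHS)
C. LHS = 5/2, RHS = √(6) ≈ 2.449 → fails here (LHS ≠ RHS)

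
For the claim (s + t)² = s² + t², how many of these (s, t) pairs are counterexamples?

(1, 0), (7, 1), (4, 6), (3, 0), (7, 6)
3

Testing each pair:
(1, 0): LHS = 1, RHS = 1 → satisfies claim
(7, 1): LHS = 64, RHS = 50 → counterexample
(4, 6): LHS = 100, RHS = 52 → counterexample
(3, 0): LHS = 9, RHS = 9 → satisfies claim
(7, 6): LHS = 169, RHS = 85 → counterexample

That makes 3 counterexamples.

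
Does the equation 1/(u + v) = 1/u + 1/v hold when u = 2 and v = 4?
Fails

Substituting u = 2, v = 4:

LHS = 1/(2 + 4) = 1/6
RHS = 1/2 + 1/4 = 3/4

LHS ≠ RHS, so the equation does not hold at this point.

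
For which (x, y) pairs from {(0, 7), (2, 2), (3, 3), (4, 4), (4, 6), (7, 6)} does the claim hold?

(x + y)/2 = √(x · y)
Testing each pair:
(0, 7): LHS = 7/2, RHS = 0 → fails
(2, 2): LHS = 2, RHS = 2 → holds
(3, 3): LHS = 3, RHS = 3 → holds
(4, 4): LHS = 4, RHS = 4 → holds
(4, 6): LHS = 5, RHS = 2·√(6) ≈ 4.899 → fails
(7, 6): LHS = 13/2, RHS = √(42) ≈ 6.481 → fails

3 of 6 pairs satisfy the claim.

Answer: (2, 2), (3, 3), (4, 4)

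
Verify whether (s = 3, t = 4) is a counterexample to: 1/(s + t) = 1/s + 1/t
Yes

Substituting s = 3, t = 4:
LHS = 1/(3 + 4) = 1/7
RHS = 1/3 + 1/4 = 7/12

Since LHS ≠ RHS, this pair disproves the claim.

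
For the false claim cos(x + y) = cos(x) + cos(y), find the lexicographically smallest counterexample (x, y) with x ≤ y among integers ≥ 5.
(x, y) = (5, 5)

Substituting (5, 5) into the claim:
LHS = cos(5 + 5) = cos(10) ≈ -0.8391
RHS = cos(5) + cos(5) = 2·cos(5) ≈ 0.5673

Since LHS ≠ RHS, this pair disproves the claim, and no lexicographically smaller pair (x ≤ y, integers ≥ 5) does.

For instance (7, 10) is also a counterexample (LHS = cos(17) ≈ -0.2752, RHS = cos(10) + cos(7) ≈ -0.08517), but it's lexicographically larger.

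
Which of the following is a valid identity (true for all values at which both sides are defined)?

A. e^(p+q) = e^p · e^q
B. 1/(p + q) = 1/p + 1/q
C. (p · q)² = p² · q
A: holds — e.g. at (2, 3), both sides equal e^5 ≈ 148.4.
B: fails at (2, 2) — LHS = 1/4, RHS = 1.
C: fails at (2, 5) — LHS = 100, RHS = 20.

Answer: A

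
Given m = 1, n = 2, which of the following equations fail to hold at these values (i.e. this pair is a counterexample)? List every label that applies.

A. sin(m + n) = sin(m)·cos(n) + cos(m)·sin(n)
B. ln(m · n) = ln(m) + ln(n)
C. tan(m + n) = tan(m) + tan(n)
Evaluating each claim at the given values:
A. LHS = sin(3) ≈ 0.1411, RHS = sin(1)·cos(2) + sin(2)·cos(1) ≈ 0.1411 → holds here (LHS = RHS)
B. LHS = ln(2) ≈ 0.6931, RHS = ln(2) ≈ 0.6931 → holds here (LHS = RHS)
C. LHS = tan(3) ≈ -0.1425, RHS = tan(2) + tan(1) ≈ -0.6276 → fails here (LHS ≠ RHS)

Answer: C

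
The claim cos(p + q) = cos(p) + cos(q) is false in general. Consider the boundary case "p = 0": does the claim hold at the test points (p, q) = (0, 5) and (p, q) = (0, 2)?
No, fails at both test points

At (0, 5): LHS = cos(5) ≈ 0.2837 ≠ RHS = cos(5) + 1 ≈ 1.284
At (0, 2): LHS = cos(2) ≈ -0.4161 ≠ RHS = cos(2) + 1 ≈ 0.5839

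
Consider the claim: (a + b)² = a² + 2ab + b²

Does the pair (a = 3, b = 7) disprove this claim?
Substituting a = 3, b = 7:
LHS = (3 + 7)² = 100
RHS = 3² + 2·3·7 + 7² = 100

The sides agree, so this pair does not disprove the claim.

Answer: No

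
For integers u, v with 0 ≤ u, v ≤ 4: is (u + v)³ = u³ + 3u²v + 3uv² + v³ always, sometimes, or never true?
The identity holds for every pair in the range. For instance at (u, v) = (4, 0): both sides equal 64.

Answer: Always true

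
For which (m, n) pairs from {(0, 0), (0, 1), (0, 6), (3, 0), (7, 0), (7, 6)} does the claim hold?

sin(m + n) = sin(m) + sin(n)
(0, 0), (0, 1), (0, 6), (3, 0), (7, 0)

Testing each pair:
(0, 0): LHS = 0, RHS = 0 → holds
(0, 1): LHS = sin(1) ≈ 0.8415, RHS = sin(1) ≈ 0.8415 → holds
(0, 6): LHS = sin(6) ≈ -0.2794, RHS = sin(6) ≈ -0.2794 → holds
(3, 0): LHS = sin(3) ≈ 0.1411, RHS = sin(3) ≈ 0.1411 → holds
(7, 0): LHS = sin(7) ≈ 0.657, RHS = sin(7) ≈ 0.657 → holds
(7, 6): LHS = sin(13) ≈ 0.4202, RHS = sin(6) + sin(7) ≈ 0.3776 → fails

5 of 6 pairs satisfy the claim.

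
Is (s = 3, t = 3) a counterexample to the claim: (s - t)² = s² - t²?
No

Substituting s = 3, t = 3:
LHS = (3 - 3)² = 0
RHS = 3² - 3² = 0

The sides agree, so this pair does not disprove the claim.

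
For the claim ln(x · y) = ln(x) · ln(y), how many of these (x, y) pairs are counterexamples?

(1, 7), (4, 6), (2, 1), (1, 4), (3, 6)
5

Testing each pair:
(1, 7): LHS = ln(7) ≈ 1.946, RHS = 0 → counterexample
(4, 6): LHS = ln(24) ≈ 3.178, RHS = ln(4)·ln(6) ≈ 2.484 → counterexample
(2, 1): LHS = ln(2) ≈ 0.6931, RHS = 0 → counterexample
(1, 4): LHS = ln(4) ≈ 1.386, RHS = 0 → counterexample
(3, 6): LHS = ln(18) ≈ 2.89, RHS = ln(3)·ln(6) ≈ 1.968 → counterexample

That makes 5 counterexamples.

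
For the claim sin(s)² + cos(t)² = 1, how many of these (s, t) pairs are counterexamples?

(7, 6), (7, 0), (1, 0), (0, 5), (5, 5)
4

Testing each pair:
(7, 6): LHS = sin(7)² + cos(6)² ≈ 1.354, RHS = 1 → counterexample
(7, 0): LHS = sin(7)² + 1 ≈ 1.432, RHS = 1 → counterexample
(1, 0): LHS = sin(1)² + 1 ≈ 1.708, RHS = 1 → counterexample
(0, 5): LHS = cos(5)² ≈ 0.08046, RHS = 1 → counterexample
(5, 5): LHS = cos(5)² + sin(5)² = 1, RHS = 1 → satisfies claim

That makes 4 counterexamples.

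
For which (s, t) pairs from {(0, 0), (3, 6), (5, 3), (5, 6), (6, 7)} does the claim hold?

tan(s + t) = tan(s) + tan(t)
Testing each pair:
(0, 0): LHS = 0, RHS = 0 → holds
(3, 6): LHS = tan(9) ≈ -0.4523, RHS = tan(6) + tan(3) ≈ -0.4336 → fails
(5, 3): LHS = tan(8) ≈ -6.8, RHS = tan(5) + tan(3) ≈ -3.523 → fails
(5, 6): LHS = tan(11) ≈ -226, RHS = tan(5) + tan(6) ≈ -3.672 → fails
(6, 7): LHS = tan(13) ≈ 0.463, RHS = tan(6) + tan(7) ≈ 0.5804 → fails

1 of 5 pairs satisfies the claim.

Answer: (0, 0)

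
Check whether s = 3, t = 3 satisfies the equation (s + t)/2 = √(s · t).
Substituting s = 3, t = 3:

LHS = (3 + 3)/2 = 3
RHS = √(3 · 3) = 3

LHS = RHS, so the equation holds at this point.

Answer: Holds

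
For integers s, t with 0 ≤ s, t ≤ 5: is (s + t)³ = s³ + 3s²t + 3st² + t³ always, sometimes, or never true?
Always true

The identity holds for every pair in the range. For instance at (s, t) = (3, 3): both sides equal 216.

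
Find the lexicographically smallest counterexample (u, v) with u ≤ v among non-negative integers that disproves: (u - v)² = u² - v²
At (0, 0): both sides equal 0, so it holds there.

Substituting (0, 1) into the claim:
LHS = (0 - 1)² = 1
RHS = 0² - 1² = -1

Since LHS ≠ RHS, this pair disproves the claim, and no lexicographically smaller pair (u ≤ v, non-negative integers) does.

For instance (1, 4) is also a counterexample (LHS = 9, RHS = -15), but it's lexicographically larger.

Answer: (u, v) = (0, 1)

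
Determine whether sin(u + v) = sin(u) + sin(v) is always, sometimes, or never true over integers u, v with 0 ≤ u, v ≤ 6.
It holds at (u, v) = (0, 2) (both sides equal sin(2) ≈ 0.9093), but fails at (u, v) = (2, 2) (LHS = sin(4) ≈ -0.7568, RHS = 2·sin(2) ≈ 1.819).

Answer: Sometimes true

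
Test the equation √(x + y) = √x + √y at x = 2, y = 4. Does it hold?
Substituting x = 2, y = 4:

LHS = √(2 + 4) = √(6) ≈ 2.449
RHS = √2 + √4 = √(2) + 2 ≈ 3.414

LHS ≠ RHS, so the equation does not hold at this point.

Answer: Fails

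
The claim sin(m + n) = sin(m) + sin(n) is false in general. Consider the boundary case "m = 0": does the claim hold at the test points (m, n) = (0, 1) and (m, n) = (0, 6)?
At (0, 1): LHS = sin(1) ≈ 0.8415, RHS = sin(1) ≈ 0.8415 → equal
At (0, 6): LHS = sin(6) ≈ -0.2794, RHS = sin(6) ≈ -0.2794 → equal

So the claim does hold at both of these boundary points, even though it is not an identity.

Answer: Yes, holds at both test points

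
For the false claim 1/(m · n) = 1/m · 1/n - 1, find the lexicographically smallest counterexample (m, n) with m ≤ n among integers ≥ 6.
Substituting (6, 6) into the claim:
LHS = 1/(6 · 6) = 1/36
RHS = 1/6 · 1/6 - 1 = -35/36

Since LHS ≠ RHS, this pair disproves the claim, and no lexicographically smaller pair (m ≤ n, integers ≥ 6) does.

For instance (9, 13) is also a counterexample (LHS = 1/117, RHS = -116/117), but it's lexicographically larger.

Answer: (m, n) = (6, 6)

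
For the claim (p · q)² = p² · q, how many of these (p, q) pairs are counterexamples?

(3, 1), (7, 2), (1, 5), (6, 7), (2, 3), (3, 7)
Testing each pair:
(3, 1): LHS = 9, RHS = 9 → satisfies claim
(7, 2): LHS = 196, RHS = 98 → counterexample
(1, 5): LHS = 25, RHS = 5 → counterexample
(6, 7): LHS = 1764, RHS = 252 → counterexample
(2, 3): LHS = 36, RHS = 12 → counterexample
(3, 7): LHS = 441, RHS = 63 → counterexample

That makes 5 counterexamples.

Answer: 5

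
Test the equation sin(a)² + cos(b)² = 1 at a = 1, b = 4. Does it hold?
Substituting a = 1, b = 4:

LHS = sin(1)² + cos(4)² ≈ 1.135
RHS = 1

LHS ≠ RHS, so the equation does not hold at this point.

Answer: Fails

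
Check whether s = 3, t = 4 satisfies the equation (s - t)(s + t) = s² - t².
Holds

Substituting s = 3, t = 4:

LHS = (3 - 4)(3 + 4) = -7
RHS = 3² - 4² = -7

LHS = RHS, so the equation holds at this point.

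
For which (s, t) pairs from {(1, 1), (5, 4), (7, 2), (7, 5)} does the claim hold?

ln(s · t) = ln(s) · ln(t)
Testing each pair:
(1, 1): LHS = 0, RHS = 0 → holds
(5, 4): LHS = ln(20) ≈ 2.996, RHS = ln(4)·ln(5) ≈ 2.231 → fails
(7, 2): LHS = ln(14) ≈ 2.639, RHS = ln(2)·ln(7) ≈ 1.349 → fails
(7, 5): LHS = ln(35) ≈ 3.555, RHS = ln(5)·ln(7) ≈ 3.132 → fails

1 of 4 pairs satisfies the claim.

Answer: (1, 1)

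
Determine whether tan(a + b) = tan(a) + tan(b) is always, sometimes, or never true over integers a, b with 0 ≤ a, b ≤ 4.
Sometimes true

It holds at (a, b) = (0, 2) (both sides equal tan(2) ≈ -2.185), but fails at (a, b) = (2, 1) (LHS = tan(3) ≈ -0.1425, RHS = tan(2) + tan(1) ≈ -0.6276).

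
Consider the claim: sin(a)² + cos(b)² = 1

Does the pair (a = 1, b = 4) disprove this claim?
Yes

Substituting a = 1, b = 4:
LHS = sin(1)² + cos(4)² ≈ 1.135
RHS = 1

Since LHS ≠ RHS, this pair disproves the claim.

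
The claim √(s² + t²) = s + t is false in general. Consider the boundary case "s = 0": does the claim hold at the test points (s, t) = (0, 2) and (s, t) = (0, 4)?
Yes, holds at both test points

At (0, 2): LHS = 2, RHS = 2 → equal
At (0, 4): LHS = 4, RHS = 4 → equal

So the claim does hold at both of these boundary points, even though it is not an identity.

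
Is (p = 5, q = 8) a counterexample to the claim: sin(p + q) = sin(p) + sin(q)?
Yes

Substituting p = 5, q = 8:
LHS = sin(5 + 8) = sin(13) ≈ 0.4202
RHS = sin(5) + sin(8) ≈ 0.03043

Since LHS ≠ RHS, this pair disproves the claim.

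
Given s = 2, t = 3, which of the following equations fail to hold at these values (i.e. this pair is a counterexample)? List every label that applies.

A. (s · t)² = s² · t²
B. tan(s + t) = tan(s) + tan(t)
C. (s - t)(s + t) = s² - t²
Evaluating each claim at the given values:
A. LHS = 36, RHS = 36 → holds here (LHS = RHS)
B. LHS = tan(5) ≈ -3.381, RHS = tan(2) + tan(3) ≈ -2.328 → fails here (LHS ≠ RHS)
C. LHS = -5, RHS = -5 → holds here (LHS = RHS)

Answer: B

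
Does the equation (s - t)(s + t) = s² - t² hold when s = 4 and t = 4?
Holds

Substituting s = 4, t = 4:

LHS = (4 - 4)(4 + 4) = 0
RHS = 4² - 4² = 0

LHS = RHS, so the equation holds at this point.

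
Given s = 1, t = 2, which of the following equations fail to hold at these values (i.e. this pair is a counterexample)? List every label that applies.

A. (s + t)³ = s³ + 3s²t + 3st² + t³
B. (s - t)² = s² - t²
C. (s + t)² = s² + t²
Evaluating each claim at the given values:
A. LHS = 27, RHS = 27 → holds here (LHS = RHS)
B. LHS = 1, RHS = -3 → fails here (LHS ≠ RHS)
C. LHS = 9, RHS = 5 → fails here (LHS ≠ RHS)

Answer: B, C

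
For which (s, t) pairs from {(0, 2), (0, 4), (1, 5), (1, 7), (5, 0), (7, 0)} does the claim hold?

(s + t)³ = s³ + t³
(0, 2), (0, 4), (5, 0), (7, 0)

Testing each pair:
(0, 2): LHS = 8, RHS = 8 → holds
(0, 4): LHS = 64, RHS = 64 → holds
(1, 5): LHS = 216, RHS = 126 → fails
(1, 7): LHS = 512, RHS = 344 → fails
(5, 0): LHS = 125, RHS = 125 → holds
(7, 0): LHS = 343, RHS = 343 → holds

4 of 6 pairs satisfy the claim.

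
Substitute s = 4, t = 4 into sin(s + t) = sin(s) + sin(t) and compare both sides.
LHS = sin(4 + 4) = sin(8) ≈ 0.9894
RHS = sin(4) + sin(4) = 2·sin(4) ≈ -1.514

LHS ≠ RHS (they differ by about 2.503), so the equation does not hold here.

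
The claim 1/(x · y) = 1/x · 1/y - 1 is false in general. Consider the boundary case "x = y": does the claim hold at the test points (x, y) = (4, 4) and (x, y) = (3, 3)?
At (4, 4): LHS = 1/16 ≠ RHS = -15/16
At (3, 3): LHS = 1/9 ≠ RHS = -8/9

Answer: No, fails at both test points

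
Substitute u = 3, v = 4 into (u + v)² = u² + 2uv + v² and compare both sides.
LHS = (3 + 4)² = 49
RHS = 3² + 2·3·4 + 4² = 49

LHS = RHS: the two sides agree.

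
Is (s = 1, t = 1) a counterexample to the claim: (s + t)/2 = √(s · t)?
No

Substituting s = 1, t = 1:
LHS = (1 + 1)/2 = 1
RHS = √(1 · 1) = 1

The sides agree, so this pair does not disprove the claim.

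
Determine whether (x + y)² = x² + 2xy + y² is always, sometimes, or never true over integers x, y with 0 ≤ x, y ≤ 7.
Always true

The identity holds for every pair in the range. For instance at (x, y) = (3, 4): both sides equal 49.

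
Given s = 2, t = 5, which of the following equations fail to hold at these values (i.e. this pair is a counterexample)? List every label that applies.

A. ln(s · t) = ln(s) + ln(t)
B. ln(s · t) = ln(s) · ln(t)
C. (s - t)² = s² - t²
B, C

Evaluating each claim at the given values:
A. LHS = ln(10) ≈ 2.303, RHS = ln(2) + ln(5) ≈ 2.303 → holds here (LHS = RHS)
B. LHS = ln(10) ≈ 2.303, RHS = ln(2)·ln(5) ≈ 1.116 → fails here (LHS ≠ RHS)
C. LHS = 9, RHS = -21 → fails here (LHS ≠ RHS)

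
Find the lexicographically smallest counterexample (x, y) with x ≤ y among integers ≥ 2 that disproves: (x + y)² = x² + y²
Substituting (2, 2) into the claim:
LHS = (2 + 2)² = 16
RHS = 2² + 2² = 8

Since LHS ≠ RHS, this pair disproves the claim, and no lexicographically smaller pair (x ≤ y, integers ≥ 2) does.

For instance (6, 9) is also a counterexample (LHS = 225, RHS = 117), but it's lexicographically larger.

Answer: (x, y) = (2, 2)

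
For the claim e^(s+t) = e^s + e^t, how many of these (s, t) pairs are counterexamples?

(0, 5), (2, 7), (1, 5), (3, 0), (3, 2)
Testing each pair:
(0, 5): LHS = e^5 ≈ 148.4, RHS = 1 + e^5 ≈ 149.4 → counterexample
(2, 7): LHS = e^9 ≈ 8103, RHS = e^2 + e^7 ≈ 1104 → counterexample
(1, 5): LHS = e^6 ≈ 403.4, RHS = e + e^5 ≈ 151.1 → counterexample
(3, 0): LHS = e^3 ≈ 20.09, RHS = 1 + e^3 ≈ 21.09 → counterexample
(3, 2): LHS = e^5 ≈ 148.4, RHS = e^2 + e^3 ≈ 27.47 → counterexample

That makes 5 counterexamples.

Answer: 5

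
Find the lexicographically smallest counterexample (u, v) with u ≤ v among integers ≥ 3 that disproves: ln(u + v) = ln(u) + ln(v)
Substituting (3, 3) into the claim:
LHS = ln(3 + 3) = ln(6) ≈ 1.792
RHS = ln(3) + ln(3) = 2·ln(3) ≈ 2.197

Since LHS ≠ RHS, this pair disproves the claim, and no lexicographically smaller pair (u ≤ v, integers ≥ 3) does.

For instance (4, 7) is also a counterexample (LHS = ln(11) ≈ 2.398, RHS = ln(4) + ln(7) ≈ 3.332), but it's lexicographically larger.

Answer: (u, v) = (3, 3)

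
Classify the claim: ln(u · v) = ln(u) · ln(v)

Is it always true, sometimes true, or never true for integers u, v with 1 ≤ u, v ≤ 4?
Sometimes true

It holds at (u, v) = (1, 1) (both sides equal 0), but fails at (u, v) = (2, 4) (LHS = ln(8) ≈ 2.079, RHS = ln(2)·ln(4) ≈ 0.9609).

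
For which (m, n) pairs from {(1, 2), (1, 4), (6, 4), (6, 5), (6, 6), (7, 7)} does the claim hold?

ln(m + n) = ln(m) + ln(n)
None

Testing each pair:
(1, 2): LHS = ln(3) ≈ 1.099, RHS = ln(2) ≈ 0.6931 → fails
(1, 4): LHS = ln(5) ≈ 1.609, RHS = ln(4) ≈ 1.386 → fails
(6, 4): LHS = ln(10) ≈ 2.303, RHS = ln(4) + ln(6) ≈ 3.178 → fails
(6, 5): LHS = ln(11) ≈ 2.398, RHS = ln(5) + ln(6) ≈ 3.401 → fails
(6, 6): LHS = ln(12) ≈ 2.485, RHS = 2·ln(6) ≈ 3.584 → fails
(7, 7): LHS = ln(14) ≈ 2.639, RHS = 2·ln(7) ≈ 3.892 → fails

No pair satisfies the claim.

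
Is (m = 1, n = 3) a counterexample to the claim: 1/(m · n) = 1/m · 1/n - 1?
Yes

Substituting m = 1, n = 3:
LHS = 1/(1 · 3) = 1/3
RHS = 1/1 · 1/3 - 1 = -2/3

Since LHS ≠ RHS, this pair disproves the claim.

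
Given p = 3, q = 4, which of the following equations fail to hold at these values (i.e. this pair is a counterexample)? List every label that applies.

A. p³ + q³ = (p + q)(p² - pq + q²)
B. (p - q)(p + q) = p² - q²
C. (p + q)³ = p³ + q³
C

Evaluating each claim at the given values:
A. LHS = 91, RHS = 91 → holds here (LHS = RHS)
B. LHS = -7, RHS = -7 → holds here (LHS = RHS)
C. LHS = 343, RHS = 91 → fails here (LHS ≠ RHS)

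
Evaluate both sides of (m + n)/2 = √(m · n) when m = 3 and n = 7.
LHS = (3 + 7)/2 = 5
RHS = √(3 · 7) = √(21) ≈ 4.583

LHS ≠ RHS (they differ by about 0.4174), so the equation does not hold here.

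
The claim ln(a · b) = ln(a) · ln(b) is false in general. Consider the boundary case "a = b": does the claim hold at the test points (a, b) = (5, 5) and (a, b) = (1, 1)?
At (5, 5): LHS = ln(25) ≈ 3.219 ≠ RHS = ln(5)² ≈ 2.59
At (1, 1): LHS = 0, RHS = 0 → equal

Answer: Only at (1, 1)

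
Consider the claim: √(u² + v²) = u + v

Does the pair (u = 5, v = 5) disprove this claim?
Substituting u = 5, v = 5:
LHS = √(5² + 5²) = 5·√(2) ≈ 7.071
RHS = 5 + 5 = 10

Since LHS ≠ RHS, this pair disproves the claim.

Answer: Yes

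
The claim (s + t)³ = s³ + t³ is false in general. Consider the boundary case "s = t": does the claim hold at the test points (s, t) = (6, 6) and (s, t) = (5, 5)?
No, fails at both test points

At (6, 6): LHS = 1728 ≠ RHS = 432
At (5, 5): LHS = 1000 ≠ RHS = 250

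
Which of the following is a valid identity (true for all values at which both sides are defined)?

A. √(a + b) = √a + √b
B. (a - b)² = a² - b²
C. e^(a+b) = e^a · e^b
C

A: fails at (1, 2) — LHS = √(3) ≈ 1.732, RHS = 1 + √(2) ≈ 2.414.
B: fails at (3, 5) — LHS = 4, RHS = -16.
C: holds — e.g. at (2, 5), both sides equal e^7 ≈ 1097.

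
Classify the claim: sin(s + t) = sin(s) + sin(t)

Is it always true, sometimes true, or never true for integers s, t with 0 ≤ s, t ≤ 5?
It holds at (s, t) = (0, 1) (both sides equal sin(1) ≈ 0.8415), but fails at (s, t) = (5, 2) (LHS = sin(7) ≈ 0.657, RHS = sin(5) + sin(2) ≈ -0.04963).

Answer: Sometimes true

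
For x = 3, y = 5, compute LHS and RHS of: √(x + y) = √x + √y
LHS = √(3 + 5) = 2·√(2) ≈ 2.828
RHS = √3 + √5 = √(3) + √(5) ≈ 3.968

LHS ≠ RHS (they differ by about 1.14), so the equation does not hold here.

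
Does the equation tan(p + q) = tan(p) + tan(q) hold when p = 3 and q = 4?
Fails

Substituting p = 3, q = 4:

LHS = tan(3 + 4) = tan(7) ≈ 0.8714
RHS = tan(3) + tan(4) ≈ 1.015

LHS ≠ RHS, so the equation does not hold at this point.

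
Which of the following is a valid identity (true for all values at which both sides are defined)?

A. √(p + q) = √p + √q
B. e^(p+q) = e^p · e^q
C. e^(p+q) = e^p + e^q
B

A: fails at (4, 5) — LHS = 3, RHS = 2 + √(5) ≈ 4.236.
B: holds — e.g. at (6, 7), both sides equal e^13 ≈ 442413.4.
C: fails at (3, 3) — LHS = e^6 ≈ 403.4, RHS = 2·e^3 ≈ 40.17.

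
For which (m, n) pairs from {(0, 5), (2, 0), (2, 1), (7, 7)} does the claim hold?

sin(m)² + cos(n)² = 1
Testing each pair:
(0, 5): LHS = cos(5)² ≈ 0.08046, RHS = 1 → fails
(2, 0): LHS = sin(2)² + 1 ≈ 1.827, RHS = 1 → fails
(2, 1): LHS = cos(1)² + sin(2)² ≈ 1.119, RHS = 1 → fails
(7, 7): LHS = sin(7)² + cos(7)² = 1, RHS = 1 → holds

1 of 4 pairs satisfies the claim.

Answer: (7, 7)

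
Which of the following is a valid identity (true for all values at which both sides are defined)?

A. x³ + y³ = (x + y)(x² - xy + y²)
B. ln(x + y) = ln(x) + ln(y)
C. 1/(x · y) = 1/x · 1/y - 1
A

A: holds — e.g. at (3, 7), both sides equal 370.
B: fails at (1, 1) — LHS = ln(2) ≈ 0.6931, RHS = 0.
C: fails at (1, 1) — LHS = 1, RHS = 0.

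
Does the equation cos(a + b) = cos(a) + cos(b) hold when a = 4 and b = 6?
Substituting a = 4, b = 6:

LHS = cos(4 + 6) = cos(10) ≈ -0.8391
RHS = cos(4) + cos(6) ≈ 0.3065

LHS ≠ RHS, so the equation does not hold at this point.

Answer: Fails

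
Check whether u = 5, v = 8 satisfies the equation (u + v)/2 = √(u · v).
Fails

Substituting u = 5, v = 8:

LHS = (5 + 8)/2 = 13/2
RHS = √(5 · 8) = 2·√(10) ≈ 6.325

LHS ≠ RHS, so the equation does not hold at this point.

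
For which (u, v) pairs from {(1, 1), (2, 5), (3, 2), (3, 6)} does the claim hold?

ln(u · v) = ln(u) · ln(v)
(1, 1)

Testing each pair:
(1, 1): LHS = 0, RHS = 0 → holds
(2, 5): LHS = ln(10) ≈ 2.303, RHS = ln(2)·ln(5) ≈ 1.116 → fails
(3, 2): LHS = ln(6) ≈ 1.792, RHS = ln(2)·ln(3) ≈ 0.7615 → fails
(3, 6): LHS = ln(18) ≈ 2.89, RHS = ln(3)·ln(6) ≈ 1.968 → fails

1 of 4 pairs satisfies the claim.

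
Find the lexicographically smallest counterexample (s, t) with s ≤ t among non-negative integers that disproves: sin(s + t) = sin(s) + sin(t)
At (0, 5): both sides equal sin(5) ≈ -0.9589, so it holds there.

Substituting (1, 1) into the claim:
LHS = sin(1 + 1) = sin(2) ≈ 0.9093
RHS = sin(1) + sin(1) = 2·sin(1) ≈ 1.683

Since LHS ≠ RHS, this pair disproves the claim, and no lexicographically smaller pair (s ≤ t, non-negative integers) does.

For instance (7, 7) is also a counterexample (LHS = sin(14) ≈ 0.9906, RHS = 2·sin(7) ≈ 1.314), but it's lexicographically larger.

Answer: (s, t) = (1, 1)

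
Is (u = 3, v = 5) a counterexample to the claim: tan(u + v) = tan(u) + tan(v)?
Substituting u = 3, v = 5:
LHS = tan(3 + 5) = tan(8) ≈ -6.8
RHS = tan(3) + tan(5) ≈ -3.523

Since LHS ≠ RHS, this pair disproves the claim.

Answer: Yes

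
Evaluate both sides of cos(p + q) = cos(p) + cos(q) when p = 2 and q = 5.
LHS = cos(2 + 5) = cos(7) ≈ 0.7539
RHS = cos(2) + cos(5) ≈ -0.1325

LHS ≠ RHS (they differ by about 0.8864), so the equation does not hold here.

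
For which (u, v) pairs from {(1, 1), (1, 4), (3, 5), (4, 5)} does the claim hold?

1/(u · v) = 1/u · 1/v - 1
Testing each pair:
(1, 1): LHS = 1, RHS = 0 → fails
(1, 4): LHS = 1/4, RHS = -3/4 → fails
(3, 5): LHS = 1/15, RHS = -14/15 → fails
(4, 5): LHS = 1/20, RHS = -19/20 → fails

No pair satisfies the claim.

Answer: None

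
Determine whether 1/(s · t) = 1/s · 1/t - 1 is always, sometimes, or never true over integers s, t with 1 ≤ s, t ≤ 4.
The claim fails for every pair in the range. For instance at (s, t) = (2, 1): LHS = 1/2, RHS = -1/2.

Answer: Never true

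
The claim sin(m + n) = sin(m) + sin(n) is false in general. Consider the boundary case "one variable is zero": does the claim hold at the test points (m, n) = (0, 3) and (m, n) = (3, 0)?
Yes, holds at both test points

At (0, 3): LHS = sin(3) ≈ 0.1411, RHS = sin(3) ≈ 0.1411 → equal
At (3, 0): LHS = sin(3) ≈ 0.1411, RHS = sin(3) ≈ 0.1411 → equal

So the claim does hold at both of these boundary points, even though it is not an identity.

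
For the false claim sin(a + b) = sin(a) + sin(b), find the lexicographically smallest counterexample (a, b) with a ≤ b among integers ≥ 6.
Substituting (6, 6) into the claim:
LHS = sin(6 + 6) = sin(12) ≈ -0.5366
RHS = sin(6) + sin(6) = 2·sin(6) ≈ -0.5588

Since LHS ≠ RHS, this pair disproves the claim, and no lexicographically smaller pair (a ≤ b, integers ≥ 6) does.

For instance (8, 10) is also a counterexample (LHS = sin(18) ≈ -0.751, RHS = sin(10) + sin(8) ≈ 0.4453), but it's lexicographically larger.

Answer: (a, b) = (6, 6)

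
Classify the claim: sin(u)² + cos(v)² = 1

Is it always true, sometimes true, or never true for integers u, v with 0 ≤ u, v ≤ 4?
It holds at (u, v) = (1, 1) (both sides equal 1), but fails at (u, v) = (0, 4) (LHS = cos(4)² ≈ 0.4272, RHS = 1).

Answer: Sometimes true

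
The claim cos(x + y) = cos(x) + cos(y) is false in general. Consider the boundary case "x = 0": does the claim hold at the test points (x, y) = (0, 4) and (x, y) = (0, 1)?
At (0, 4): LHS = cos(4) ≈ -0.6536 ≠ RHS = cos(4) + 1 ≈ 0.3464
At (0, 1): LHS = cos(1) ≈ 0.5403 ≠ RHS = cos(1) + 1 ≈ 1.54

Answer: No, fails at both test points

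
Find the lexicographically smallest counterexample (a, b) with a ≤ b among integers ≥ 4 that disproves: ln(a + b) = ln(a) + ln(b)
(a, b) = (4, 4)

Substituting (4, 4) into the claim:
LHS = ln(4 + 4) = ln(8) ≈ 2.079
RHS = ln(4) + ln(4) = 2·ln(4) ≈ 2.773

Since LHS ≠ RHS, this pair disproves the claim, and no lexicographically smaller pair (a ≤ b, integers ≥ 4) does.

For instance (7, 10) is also a counterexample (LHS = ln(17) ≈ 2.833, RHS = ln(7) + ln(10) ≈ 4.248), but it's lexicographically larger.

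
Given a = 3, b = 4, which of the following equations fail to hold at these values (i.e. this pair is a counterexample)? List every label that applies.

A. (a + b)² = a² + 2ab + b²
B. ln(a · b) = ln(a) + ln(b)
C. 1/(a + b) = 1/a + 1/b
C

Evaluating each claim at the given values:
A. LHS = 49, RHS = 49 → holds here (LHS = RHS)
B. LHS = ln(12) ≈ 2.485, RHS = ln(3) + ln(4) ≈ 2.485 → holds here (LHS = RHS)
C. LHS = 1/7, RHS = 7/12 → fails here (LHS ≠ RHS)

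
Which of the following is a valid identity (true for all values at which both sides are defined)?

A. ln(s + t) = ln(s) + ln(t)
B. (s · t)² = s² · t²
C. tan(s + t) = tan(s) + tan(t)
A: fails at (4, 6) — LHS = ln(10) ≈ 2.303, RHS = ln(4) + ln(6) ≈ 3.178.
B: holds — e.g. at (1, 3), both sides equal 9.
C: fails at (2, 2) — LHS = tan(4) ≈ 1.158, RHS = 2·tan(2) ≈ -4.37.

Answer: B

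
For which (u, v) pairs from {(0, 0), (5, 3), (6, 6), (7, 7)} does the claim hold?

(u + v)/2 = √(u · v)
(0, 0), (6, 6), (7, 7)

Testing each pair:
(0, 0): LHS = 0, RHS = 0 → holds
(5, 3): LHS = 4, RHS = √(15) ≈ 3.873 → fails
(6, 6): LHS = 6, RHS = 6 → holds
(7, 7): LHS = 7, RHS = 7 → holds

3 of 4 pairs satisfy the claim.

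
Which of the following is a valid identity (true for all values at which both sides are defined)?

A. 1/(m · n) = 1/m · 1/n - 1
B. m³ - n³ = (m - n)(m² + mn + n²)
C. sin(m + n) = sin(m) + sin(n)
B

A: fails at (1, 1) — LHS = 1, RHS = 0.
B: holds — e.g. at (3, 3), both sides equal 0.
C: fails at (5, 8) — LHS = sin(13) ≈ 0.4202, RHS = sin(5) + sin(8) ≈ 0.03043.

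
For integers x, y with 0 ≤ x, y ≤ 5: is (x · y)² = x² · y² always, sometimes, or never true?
The identity holds for every pair in the range. For instance at (x, y) = (1, 4): both sides equal 16.

Answer: Always true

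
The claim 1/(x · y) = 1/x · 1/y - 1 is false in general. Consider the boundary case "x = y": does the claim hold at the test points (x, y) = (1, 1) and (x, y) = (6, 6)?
At (1, 1): LHS = 1 ≠ RHS = 0
At (6, 6): LHS = 1/36 ≠ RHS = -35/36

Answer: No, fails at both test points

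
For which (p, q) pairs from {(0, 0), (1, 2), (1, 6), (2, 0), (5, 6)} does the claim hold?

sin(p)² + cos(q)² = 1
Testing each pair:
(0, 0): LHS = 1, RHS = 1 → holds
(1, 2): LHS = cos(2)² + sin(1)² ≈ 0.8813, RHS = 1 → fails
(1, 6): LHS = sin(1)² + cos(6)² ≈ 1.63, RHS = 1 → fails
(2, 0): LHS = sin(2)² + 1 ≈ 1.827, RHS = 1 → fails
(5, 6): LHS = sin(5)² + cos(6)² ≈ 1.841, RHS = 1 → fails

1 of 5 pairs satisfies the claim.

Answer: (0, 0)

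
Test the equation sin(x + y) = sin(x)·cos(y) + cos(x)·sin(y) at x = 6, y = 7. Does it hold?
Holds

Substituting x = 6, y = 7:

LHS = sin(6 + 7) = sin(13) ≈ 0.4202
RHS = sin(6)·cos(7) + cos(6)·sin(7) = sin(6)·cos(7) + sin(7)·cos(6) ≈ 0.4202

LHS = RHS, so the equation holds at this point.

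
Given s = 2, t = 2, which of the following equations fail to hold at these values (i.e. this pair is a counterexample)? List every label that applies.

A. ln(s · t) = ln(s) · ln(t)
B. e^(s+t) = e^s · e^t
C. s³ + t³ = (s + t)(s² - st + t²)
A

Evaluating each claim at the given values:
A. LHS = ln(4) ≈ 1.386, RHS = ln(2)² ≈ 0.4805 → fails here (LHS ≠ RHS)
B. LHS = e^4 ≈ 54.6, RHS = e^4 ≈ 54.6 → holds here (LHS = RHS)
C. LHS = 16, RHS = 16 → holds here (LHS = RHS)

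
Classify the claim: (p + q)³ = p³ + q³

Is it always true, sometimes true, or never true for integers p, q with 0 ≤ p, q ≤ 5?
It holds at (p, q) = (0, 1) (both sides equal 1), but fails at (p, q) = (4, 3) (LHS = 343, RHS = 91).

Answer: Sometimes true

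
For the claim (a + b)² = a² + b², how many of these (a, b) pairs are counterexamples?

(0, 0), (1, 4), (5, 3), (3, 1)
Testing each pair:
(0, 0): LHS = 0, RHS = 0 → satisfies claim
(1, 4): LHS = 25, RHS = 17 → counterexample
(5, 3): LHS = 64, RHS = 34 → counterexample
(3, 1): LHS = 16, RHS = 10 → counterexample

That makes 3 counterexamples.

Answer: 3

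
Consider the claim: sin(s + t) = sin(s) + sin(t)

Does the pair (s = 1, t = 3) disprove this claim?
Substituting s = 1, t = 3:
LHS = sin(1 + 3) = sin(4) ≈ -0.7568
RHS = sin(1) + sin(3) ≈ 0.9826

Since LHS ≠ RHS, this pair disproves the claim.

Answer: Yes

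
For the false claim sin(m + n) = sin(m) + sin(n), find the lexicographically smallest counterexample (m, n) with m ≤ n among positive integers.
(m, n) = (1, 1)

Substituting (1, 1) into the claim:
LHS = sin(1 + 1) = sin(2) ≈ 0.9093
RHS = sin(1) + sin(1) = 2·sin(1) ≈ 1.683

Since LHS ≠ RHS, this pair disproves the claim, and no lexicographically smaller pair (m ≤ n, positive integers) does.

For instance (2, 3) is also a counterexample (LHS = sin(5) ≈ -0.9589, RHS = sin(3) + sin(2) ≈ 1.05), but it's lexicographically larger.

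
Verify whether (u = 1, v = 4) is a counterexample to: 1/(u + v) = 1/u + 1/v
Substituting u = 1, v = 4:
LHS = 1/(1 + 4) = 1/5
RHS = 1/1 + 1/4 = 5/4

Since LHS ≠ RHS, this pair disproves the claim.

Answer: Yes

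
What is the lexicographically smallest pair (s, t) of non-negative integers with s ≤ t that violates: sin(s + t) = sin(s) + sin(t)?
At (0, 6): both sides equal sin(6) ≈ -0.2794, so it holds there.

Substituting (1, 1) into the claim:
LHS = sin(1 + 1) = sin(2) ≈ 0.9093
RHS = sin(1) + sin(1) = 2·sin(1) ≈ 1.683

Since LHS ≠ RHS, this pair disproves the claim, and no lexicographically smaller pair (s ≤ t, non-negative integers) does.

For instance (2, 2) is also a counterexample (LHS = sin(4) ≈ -0.7568, RHS = 2·sin(2) ≈ 1.819), but it's lexicographically larger.

Answer: (s, t) = (1, 1)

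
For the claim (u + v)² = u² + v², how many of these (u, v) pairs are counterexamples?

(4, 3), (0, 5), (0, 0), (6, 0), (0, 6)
Testing each pair:
(4, 3): LHS = 49, RHS = 25 → counterexample
(0, 5): LHS = 25, RHS = 25 → satisfies claim
(0, 0): LHS = 0, RHS = 0 → satisfies claim
(6, 0): LHS = 36, RHS = 36 → satisfies claim
(0, 6): LHS = 36, RHS = 36 → satisfies claim

That makes 1 counterexample.

Answer: 1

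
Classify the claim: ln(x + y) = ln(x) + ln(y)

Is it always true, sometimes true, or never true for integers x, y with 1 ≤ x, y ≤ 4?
It holds at (x, y) = (2, 2) (both sides equal ln(4) ≈ 1.386), but fails at (x, y) = (4, 1) (LHS = ln(5) ≈ 1.609, RHS = ln(4) ≈ 1.386).

Answer: Sometimes true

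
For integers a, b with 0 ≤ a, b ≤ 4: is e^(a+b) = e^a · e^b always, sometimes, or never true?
Always true

The identity holds for every pair in the range. For instance at (a, b) = (4, 2): both sides equal e^6 ≈ 403.4.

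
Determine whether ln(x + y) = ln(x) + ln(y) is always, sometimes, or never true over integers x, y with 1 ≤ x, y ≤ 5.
Sometimes true

It holds at (x, y) = (2, 2) (both sides equal ln(4) ≈ 1.386), but fails at (x, y) = (1, 3) (LHS = ln(4) ≈ 1.386, RHS = ln(3) ≈ 1.099).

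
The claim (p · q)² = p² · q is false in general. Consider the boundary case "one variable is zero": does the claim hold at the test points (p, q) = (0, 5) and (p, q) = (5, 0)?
At (0, 5): LHS = 0, RHS = 0 → equal
At (5, 0): LHS = 0, RHS = 0 → equal

So the claim does hold at both of these boundary points, even though it is not an identity.

Answer: Yes, holds at both test points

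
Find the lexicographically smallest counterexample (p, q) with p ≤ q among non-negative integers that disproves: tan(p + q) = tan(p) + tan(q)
At (0, 2): both sides equal tan(2) ≈ -2.185, so it holds there.

Substituting (1, 1) into the claim:
LHS = tan(1 + 1) = tan(2) ≈ -2.185
RHS = tan(1) + tan(1) = 2·tan(1) ≈ 3.115

Since LHS ≠ RHS, this pair disproves the claim, and no lexicographically smaller pair (p ≤ q, non-negative integers) does.

For instance (2, 7) is also a counterexample (LHS = tan(9) ≈ -0.4523, RHS = tan(2) + tan(7) ≈ -1.314), but it's lexicographically larger.

Answer: (p, q) = (1, 1)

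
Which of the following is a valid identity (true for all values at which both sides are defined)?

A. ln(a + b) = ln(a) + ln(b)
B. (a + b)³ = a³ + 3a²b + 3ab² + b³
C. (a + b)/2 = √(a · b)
B

A: fails at (1, 1) — LHS = ln(2) ≈ 0.6931, RHS = 0.
B: holds — e.g. at (5, 8), both sides equal 2197.
C: fails at (3, 7) — LHS = 5, RHS = √(21) ≈ 4.583.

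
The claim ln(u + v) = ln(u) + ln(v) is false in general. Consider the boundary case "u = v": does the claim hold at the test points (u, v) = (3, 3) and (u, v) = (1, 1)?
At (3, 3): LHS = ln(6) ≈ 1.792 ≠ RHS = 2·ln(3) ≈ 2.197
At (1, 1): LHS = ln(2) ≈ 0.6931 ≠ RHS = 0

Answer: No, fails at both test points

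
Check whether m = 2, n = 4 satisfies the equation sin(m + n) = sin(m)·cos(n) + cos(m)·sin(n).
Substituting m = 2, n = 4:

LHS = sin(2 + 4) = sin(6) ≈ -0.2794
RHS = sin(2)·cos(4) + cos(2)·sin(4) = sin(2)·cos(4) + sin(4)·cos(2) ≈ -0.2794

LHS = RHS, so the equation holds at this point.

Answer: Holds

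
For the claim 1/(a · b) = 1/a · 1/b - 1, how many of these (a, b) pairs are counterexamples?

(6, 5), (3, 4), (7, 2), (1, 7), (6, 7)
5

Testing each pair:
(6, 5): LHS = 1/30, RHS = -29/30 → counterexample
(3, 4): LHS = 1/12, RHS = -11/12 → counterexample
(7, 2): LHS = 1/14, RHS = -13/14 → counterexample
(1, 7): LHS = 1/7, RHS = -6/7 → counterexample
(6, 7): LHS = 1/42, RHS = -41/42 → counterexample

That makes 5 counterexamples.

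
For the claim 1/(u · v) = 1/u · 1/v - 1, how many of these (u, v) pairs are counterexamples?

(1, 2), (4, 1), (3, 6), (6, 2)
Testing each pair:
(1, 2): LHS = 1/2, RHS = -1/2 → counterexample
(4, 1): LHS = 1/4, RHS = -3/4 → counterexample
(3, 6): LHS = 1/18, RHS = -17/18 → counterexample
(6, 2): LHS = 1/12, RHS = -11/12 → counterexample

That makes 4 counterexamples.

Answer: 4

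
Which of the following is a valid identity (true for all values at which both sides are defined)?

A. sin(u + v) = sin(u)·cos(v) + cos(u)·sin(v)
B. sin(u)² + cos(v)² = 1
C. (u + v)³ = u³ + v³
A

A: holds — e.g. at (0, 1), both sides equal sin(1) ≈ 0.8415.
B: fails at (1, 2) — LHS = cos(2)² + sin(1)² ≈ 0.8813, RHS = 1.
C: fails at (1, 3) — LHS = 64, RHS = 28.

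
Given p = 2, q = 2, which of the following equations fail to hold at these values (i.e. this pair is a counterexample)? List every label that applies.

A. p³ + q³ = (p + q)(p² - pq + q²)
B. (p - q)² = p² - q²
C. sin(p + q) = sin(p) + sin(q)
C

Evaluating each claim at the given values:
A. LHS = 16, RHS = 16 → holds here (LHS = RHS)
B. LHS = 0, RHS = 0 → holds here (LHS = RHS)
C. LHS = sin(4) ≈ -0.7568, RHS = 2·sin(2) ≈ 1.819 → fails here (LHS ≠ RHS)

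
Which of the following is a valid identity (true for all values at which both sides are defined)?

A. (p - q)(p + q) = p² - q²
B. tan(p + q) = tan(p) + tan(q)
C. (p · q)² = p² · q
A: holds — e.g. at (2, 4), both sides equal -12.
B: fails at (4, 6) — LHS = tan(10) ≈ 0.6484, RHS = tan(6) + tan(4) ≈ 0.8668.
C: fails at (3, 4) — LHS = 144, RHS = 36.

Answer: A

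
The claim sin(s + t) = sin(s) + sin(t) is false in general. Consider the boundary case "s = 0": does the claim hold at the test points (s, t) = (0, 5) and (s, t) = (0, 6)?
At (0, 5): LHS = sin(5) ≈ -0.9589, RHS = sin(5) ≈ -0.9589 → equal
At (0, 6): LHS = sin(6) ≈ -0.2794, RHS = sin(6) ≈ -0.2794 → equal

So the claim does hold at both of these boundary points, even though it is not an identity.

Answer: Yes, holds at both test points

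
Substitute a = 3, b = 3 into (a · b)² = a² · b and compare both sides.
LHS = (3 · 3)² = 81
RHS = 3² · 3 = 27

LHS ≠ RHS, so the equation does not hold here.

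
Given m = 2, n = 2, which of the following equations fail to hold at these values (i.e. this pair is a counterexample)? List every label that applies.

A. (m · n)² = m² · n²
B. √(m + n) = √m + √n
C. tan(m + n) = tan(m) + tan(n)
B, C

Evaluating each claim at the given values:
A. LHS = 16, RHS = 16 → holds here (LHS = RHS)
B. LHS = 2, RHS = 2·√(2) ≈ 2.828 → fails here (LHS ≠ RHS)
C. LHS = tan(4) ≈ 1.158, RHS = 2·tan(2) ≈ -4.37 → fails here (LHS ≠ RHS)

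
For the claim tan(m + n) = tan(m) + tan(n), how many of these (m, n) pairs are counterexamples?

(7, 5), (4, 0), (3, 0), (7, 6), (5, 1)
Testing each pair:
(7, 5): LHS = tan(12) ≈ -0.6359, RHS = tan(5) + tan(7) ≈ -2.509 → counterexample
(4, 0): LHS = tan(4) ≈ 1.158, RHS = tan(4) ≈ 1.158 → satisfies claim
(3, 0): LHS = tan(3) ≈ -0.1425, RHS = tan(3) ≈ -0.1425 → satisfies claim
(7, 6): LHS = tan(13) ≈ 0.463, RHS = tan(6) + tan(7) ≈ 0.5804 → counterexample
(5, 1): LHS = tan(6) ≈ -0.291, RHS = tan(5) + tan(1) ≈ -1.823 → counterexample

That makes 3 counterexamples.

Answer: 3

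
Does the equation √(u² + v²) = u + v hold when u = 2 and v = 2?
Substituting u = 2, v = 2:

LHS = √(2² + 2²) = 2·√(2) ≈ 2.828
RHS = 2 + 2 = 4

LHS ≠ RHS, so the equation does not hold at this point.

Answer: Fails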